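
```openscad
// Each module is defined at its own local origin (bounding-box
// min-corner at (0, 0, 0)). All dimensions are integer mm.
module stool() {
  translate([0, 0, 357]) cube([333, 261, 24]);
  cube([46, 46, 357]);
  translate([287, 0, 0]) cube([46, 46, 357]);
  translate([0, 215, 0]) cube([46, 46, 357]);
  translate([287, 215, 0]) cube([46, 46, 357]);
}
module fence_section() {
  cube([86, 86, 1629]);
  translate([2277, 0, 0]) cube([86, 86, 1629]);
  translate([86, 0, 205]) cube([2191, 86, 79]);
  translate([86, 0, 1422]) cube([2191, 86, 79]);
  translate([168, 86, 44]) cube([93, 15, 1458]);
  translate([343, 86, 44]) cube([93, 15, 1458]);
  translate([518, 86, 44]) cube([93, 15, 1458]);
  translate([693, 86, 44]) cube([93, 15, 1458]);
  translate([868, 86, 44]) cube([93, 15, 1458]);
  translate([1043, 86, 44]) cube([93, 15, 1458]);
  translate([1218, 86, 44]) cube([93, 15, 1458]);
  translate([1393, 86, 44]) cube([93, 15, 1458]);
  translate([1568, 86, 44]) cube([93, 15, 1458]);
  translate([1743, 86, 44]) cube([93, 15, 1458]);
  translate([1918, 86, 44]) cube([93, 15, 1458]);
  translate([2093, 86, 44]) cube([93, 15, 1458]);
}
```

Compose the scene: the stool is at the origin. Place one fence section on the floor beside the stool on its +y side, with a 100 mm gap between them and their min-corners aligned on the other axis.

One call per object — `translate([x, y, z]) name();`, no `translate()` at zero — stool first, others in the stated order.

stool();
translate([0, 361, 0]) fence_section();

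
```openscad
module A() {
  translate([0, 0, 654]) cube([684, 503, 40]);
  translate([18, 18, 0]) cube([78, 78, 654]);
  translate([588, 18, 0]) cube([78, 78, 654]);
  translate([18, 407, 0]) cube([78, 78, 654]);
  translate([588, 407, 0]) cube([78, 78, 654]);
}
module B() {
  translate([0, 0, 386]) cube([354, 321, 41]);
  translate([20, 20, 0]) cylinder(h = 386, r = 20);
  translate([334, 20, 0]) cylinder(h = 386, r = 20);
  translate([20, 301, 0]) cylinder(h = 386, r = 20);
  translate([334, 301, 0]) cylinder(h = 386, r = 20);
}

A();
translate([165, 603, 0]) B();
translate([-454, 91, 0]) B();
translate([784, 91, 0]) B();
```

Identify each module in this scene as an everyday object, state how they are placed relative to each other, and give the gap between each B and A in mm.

Each stool's nearest face is 100 mm from the table's bounding box.

A is a table. B is a stool. Three stools sit around the table at the +y, −x, +x sides. The gap between each stool and the table is 100 mm.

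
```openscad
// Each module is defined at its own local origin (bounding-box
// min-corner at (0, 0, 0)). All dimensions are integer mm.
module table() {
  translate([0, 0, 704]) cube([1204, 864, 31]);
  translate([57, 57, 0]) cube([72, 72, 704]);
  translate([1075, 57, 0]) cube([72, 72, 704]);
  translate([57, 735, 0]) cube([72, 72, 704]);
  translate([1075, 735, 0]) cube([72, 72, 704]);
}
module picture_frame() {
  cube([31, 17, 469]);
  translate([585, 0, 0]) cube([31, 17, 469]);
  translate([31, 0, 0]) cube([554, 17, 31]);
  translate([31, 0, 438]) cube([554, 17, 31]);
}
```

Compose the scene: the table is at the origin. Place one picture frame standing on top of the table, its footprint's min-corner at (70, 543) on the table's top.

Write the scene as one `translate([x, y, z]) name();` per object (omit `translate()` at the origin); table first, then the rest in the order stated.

table();
translate([70, 543, 735]) picture_frame();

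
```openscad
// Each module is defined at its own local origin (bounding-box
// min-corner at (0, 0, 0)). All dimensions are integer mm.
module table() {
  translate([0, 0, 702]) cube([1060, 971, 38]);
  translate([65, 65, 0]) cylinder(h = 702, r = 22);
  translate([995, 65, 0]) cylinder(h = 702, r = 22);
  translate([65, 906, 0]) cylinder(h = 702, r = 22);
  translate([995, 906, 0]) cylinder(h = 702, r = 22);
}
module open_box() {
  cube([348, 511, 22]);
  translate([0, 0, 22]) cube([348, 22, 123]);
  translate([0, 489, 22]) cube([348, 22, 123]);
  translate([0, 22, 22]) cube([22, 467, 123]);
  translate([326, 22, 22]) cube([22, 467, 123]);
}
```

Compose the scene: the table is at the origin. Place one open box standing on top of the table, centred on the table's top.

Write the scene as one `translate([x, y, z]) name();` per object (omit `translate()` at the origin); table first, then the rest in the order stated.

table();
translate([356, 230, 740]) open_box();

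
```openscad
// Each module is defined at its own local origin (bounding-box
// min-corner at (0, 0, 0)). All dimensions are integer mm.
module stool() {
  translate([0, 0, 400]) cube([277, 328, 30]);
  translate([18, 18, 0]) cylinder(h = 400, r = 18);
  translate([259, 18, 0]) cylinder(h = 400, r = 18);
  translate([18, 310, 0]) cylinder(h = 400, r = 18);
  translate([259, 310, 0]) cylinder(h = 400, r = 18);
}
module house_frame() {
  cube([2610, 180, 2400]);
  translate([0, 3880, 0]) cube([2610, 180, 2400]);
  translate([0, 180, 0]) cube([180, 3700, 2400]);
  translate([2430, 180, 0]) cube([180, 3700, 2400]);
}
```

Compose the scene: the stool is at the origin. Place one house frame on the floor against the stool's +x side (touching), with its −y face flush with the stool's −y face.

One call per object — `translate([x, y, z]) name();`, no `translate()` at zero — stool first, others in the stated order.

stool();
translate([277, 0, 0]) house_frame();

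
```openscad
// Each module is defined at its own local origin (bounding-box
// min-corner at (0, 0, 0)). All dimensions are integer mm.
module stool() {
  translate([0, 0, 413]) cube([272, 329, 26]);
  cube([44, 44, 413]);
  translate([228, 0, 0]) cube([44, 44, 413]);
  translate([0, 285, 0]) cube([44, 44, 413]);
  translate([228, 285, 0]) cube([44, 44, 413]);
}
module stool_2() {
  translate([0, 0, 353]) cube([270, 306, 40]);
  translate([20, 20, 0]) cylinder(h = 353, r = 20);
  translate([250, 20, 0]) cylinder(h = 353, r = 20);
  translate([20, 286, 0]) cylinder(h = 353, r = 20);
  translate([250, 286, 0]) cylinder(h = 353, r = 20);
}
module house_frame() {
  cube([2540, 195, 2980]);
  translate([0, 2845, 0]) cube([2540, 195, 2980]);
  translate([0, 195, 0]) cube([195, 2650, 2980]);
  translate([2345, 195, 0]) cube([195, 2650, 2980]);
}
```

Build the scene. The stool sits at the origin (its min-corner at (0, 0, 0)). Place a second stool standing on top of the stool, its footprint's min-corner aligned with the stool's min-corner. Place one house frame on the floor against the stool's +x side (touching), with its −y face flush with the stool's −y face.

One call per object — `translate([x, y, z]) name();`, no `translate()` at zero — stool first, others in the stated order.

stool();
translate([0, 0, 439]) stool_2();
translate([272, 0, 0]) house_frame();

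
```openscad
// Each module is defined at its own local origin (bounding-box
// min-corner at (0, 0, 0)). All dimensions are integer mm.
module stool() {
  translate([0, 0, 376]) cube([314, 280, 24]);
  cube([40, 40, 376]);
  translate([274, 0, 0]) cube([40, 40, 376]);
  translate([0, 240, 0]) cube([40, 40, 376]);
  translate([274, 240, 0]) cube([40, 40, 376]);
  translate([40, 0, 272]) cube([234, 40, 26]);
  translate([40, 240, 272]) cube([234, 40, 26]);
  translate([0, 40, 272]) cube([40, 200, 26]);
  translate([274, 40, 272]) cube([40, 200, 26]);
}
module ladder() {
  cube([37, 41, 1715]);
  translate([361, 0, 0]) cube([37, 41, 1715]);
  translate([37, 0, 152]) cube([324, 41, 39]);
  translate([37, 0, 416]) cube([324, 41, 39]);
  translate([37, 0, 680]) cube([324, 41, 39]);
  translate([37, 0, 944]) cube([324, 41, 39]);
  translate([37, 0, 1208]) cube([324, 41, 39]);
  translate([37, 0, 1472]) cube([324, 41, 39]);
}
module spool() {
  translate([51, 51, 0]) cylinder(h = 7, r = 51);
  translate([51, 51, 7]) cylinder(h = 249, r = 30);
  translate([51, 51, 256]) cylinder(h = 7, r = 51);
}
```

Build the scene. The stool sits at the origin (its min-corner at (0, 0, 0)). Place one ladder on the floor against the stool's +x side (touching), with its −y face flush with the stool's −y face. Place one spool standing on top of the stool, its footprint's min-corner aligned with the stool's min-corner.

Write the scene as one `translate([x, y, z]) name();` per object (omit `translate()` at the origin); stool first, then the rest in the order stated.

stool();
translate([314, 0, 0]) ladder();
translate([0, 0, 400]) spool();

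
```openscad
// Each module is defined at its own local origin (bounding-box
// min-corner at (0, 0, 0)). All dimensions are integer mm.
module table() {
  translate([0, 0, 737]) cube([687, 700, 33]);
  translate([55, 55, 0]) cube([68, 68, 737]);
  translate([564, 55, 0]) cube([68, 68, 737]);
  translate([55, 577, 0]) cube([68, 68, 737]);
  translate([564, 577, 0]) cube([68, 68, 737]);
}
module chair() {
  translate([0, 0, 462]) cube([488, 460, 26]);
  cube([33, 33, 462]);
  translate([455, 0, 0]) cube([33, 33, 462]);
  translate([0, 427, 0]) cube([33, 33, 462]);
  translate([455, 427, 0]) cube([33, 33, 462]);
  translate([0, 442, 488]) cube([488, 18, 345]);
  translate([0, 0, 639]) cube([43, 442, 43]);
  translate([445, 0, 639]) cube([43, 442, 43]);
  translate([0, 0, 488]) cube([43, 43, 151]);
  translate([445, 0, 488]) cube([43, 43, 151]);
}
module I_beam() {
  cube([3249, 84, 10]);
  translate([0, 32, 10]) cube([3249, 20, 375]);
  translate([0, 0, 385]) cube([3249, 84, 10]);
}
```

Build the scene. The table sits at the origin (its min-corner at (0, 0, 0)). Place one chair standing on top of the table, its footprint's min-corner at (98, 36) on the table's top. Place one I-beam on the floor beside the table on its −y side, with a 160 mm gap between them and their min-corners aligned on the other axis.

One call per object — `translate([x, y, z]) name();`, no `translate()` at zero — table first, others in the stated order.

table();
translate([98, 36, 770]) chair();
translate([0, -244, 0]) I_beam();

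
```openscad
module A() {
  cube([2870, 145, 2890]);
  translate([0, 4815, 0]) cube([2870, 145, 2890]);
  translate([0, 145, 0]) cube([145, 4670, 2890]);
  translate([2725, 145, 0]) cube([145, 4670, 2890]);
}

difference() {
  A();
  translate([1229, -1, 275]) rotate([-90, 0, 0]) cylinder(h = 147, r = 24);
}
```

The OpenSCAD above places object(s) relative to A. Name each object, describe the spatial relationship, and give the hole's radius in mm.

The subtracted cylinder has r = 24 mm.

A is a house frame. The house frame has a circular hole through its front wall. The hole's radius is 24 mm.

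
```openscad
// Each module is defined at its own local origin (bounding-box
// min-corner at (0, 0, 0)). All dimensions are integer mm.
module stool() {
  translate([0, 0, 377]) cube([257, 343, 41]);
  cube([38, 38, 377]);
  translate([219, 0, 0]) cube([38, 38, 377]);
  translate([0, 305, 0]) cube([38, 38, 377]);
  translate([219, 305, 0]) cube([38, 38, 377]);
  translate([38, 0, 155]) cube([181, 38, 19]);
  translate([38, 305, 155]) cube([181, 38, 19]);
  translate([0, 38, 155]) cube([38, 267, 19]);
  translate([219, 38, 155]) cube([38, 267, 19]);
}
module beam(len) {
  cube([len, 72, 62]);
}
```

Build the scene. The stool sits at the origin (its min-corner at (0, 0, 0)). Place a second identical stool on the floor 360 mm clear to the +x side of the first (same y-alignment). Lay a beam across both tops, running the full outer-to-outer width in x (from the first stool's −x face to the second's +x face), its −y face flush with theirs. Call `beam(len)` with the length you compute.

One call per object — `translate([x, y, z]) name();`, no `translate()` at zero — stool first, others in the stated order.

stool();
translate([617, 0, 0]) stool();
translate([0, 0, 418]) beam(874);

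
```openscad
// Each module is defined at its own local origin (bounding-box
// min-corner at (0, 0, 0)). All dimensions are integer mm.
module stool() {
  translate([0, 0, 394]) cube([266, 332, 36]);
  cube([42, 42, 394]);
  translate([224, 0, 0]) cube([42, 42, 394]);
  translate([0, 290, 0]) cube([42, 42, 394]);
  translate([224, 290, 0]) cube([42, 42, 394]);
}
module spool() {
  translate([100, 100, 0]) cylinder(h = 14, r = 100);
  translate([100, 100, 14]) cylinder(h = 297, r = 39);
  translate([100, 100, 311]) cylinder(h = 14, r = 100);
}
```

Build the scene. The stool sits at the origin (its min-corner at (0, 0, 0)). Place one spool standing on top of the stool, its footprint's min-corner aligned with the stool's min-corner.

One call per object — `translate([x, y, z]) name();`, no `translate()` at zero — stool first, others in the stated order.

stool();
translate([0, 0, 430]) spool();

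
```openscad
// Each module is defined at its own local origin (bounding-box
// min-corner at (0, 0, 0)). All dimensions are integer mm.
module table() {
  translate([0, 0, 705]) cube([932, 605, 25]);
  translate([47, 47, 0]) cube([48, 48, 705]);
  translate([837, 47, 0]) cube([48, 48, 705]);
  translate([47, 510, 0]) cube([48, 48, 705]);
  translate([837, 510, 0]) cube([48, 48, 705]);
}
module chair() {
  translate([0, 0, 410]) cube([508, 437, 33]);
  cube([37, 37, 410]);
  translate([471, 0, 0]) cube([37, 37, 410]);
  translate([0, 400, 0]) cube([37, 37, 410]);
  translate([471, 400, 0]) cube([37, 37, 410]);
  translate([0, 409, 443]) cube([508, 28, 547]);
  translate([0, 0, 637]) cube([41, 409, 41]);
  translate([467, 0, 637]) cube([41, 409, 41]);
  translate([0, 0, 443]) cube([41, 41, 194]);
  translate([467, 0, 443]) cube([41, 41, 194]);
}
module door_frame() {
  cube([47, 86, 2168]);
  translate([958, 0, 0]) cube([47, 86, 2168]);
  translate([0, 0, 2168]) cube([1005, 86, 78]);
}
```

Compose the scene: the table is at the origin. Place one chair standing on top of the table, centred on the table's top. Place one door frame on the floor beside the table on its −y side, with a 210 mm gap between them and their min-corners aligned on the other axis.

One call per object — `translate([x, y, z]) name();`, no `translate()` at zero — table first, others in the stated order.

table();
translate([212, 84, 730]) chair();
translate([0, -296, 0]) door_frame();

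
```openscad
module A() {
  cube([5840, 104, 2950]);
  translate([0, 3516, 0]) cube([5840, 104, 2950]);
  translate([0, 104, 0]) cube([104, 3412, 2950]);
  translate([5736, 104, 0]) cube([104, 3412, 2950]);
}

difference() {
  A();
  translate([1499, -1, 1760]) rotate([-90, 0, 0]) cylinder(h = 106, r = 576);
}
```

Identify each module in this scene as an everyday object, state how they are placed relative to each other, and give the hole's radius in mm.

A is a house frame. The house frame has a circular hole through its front wall. The hole's radius is 576 mm.

The subtracted cylinder has r = 576 mm.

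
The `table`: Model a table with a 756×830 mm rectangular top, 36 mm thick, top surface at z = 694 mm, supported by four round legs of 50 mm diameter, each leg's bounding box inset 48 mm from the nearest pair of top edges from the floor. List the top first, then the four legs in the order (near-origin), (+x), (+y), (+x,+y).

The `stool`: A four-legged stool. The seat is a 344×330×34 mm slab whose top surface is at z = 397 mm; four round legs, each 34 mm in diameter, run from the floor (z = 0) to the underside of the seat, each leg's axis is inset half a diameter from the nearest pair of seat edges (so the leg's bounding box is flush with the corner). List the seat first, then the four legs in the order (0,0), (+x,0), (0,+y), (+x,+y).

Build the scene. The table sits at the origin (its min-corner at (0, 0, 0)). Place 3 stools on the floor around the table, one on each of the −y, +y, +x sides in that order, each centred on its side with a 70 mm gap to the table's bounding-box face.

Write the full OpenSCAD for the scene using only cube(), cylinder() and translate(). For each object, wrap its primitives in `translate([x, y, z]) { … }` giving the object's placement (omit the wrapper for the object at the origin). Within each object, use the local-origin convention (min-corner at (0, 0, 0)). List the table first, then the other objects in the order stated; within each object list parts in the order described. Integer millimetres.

translate([0, 0, 658]) cube([756, 830, 36]);
translate([73, 73, 0]) cylinder(h = 658, r = 25);
translate([683, 73, 0]) cylinder(h = 658, r = 25);
translate([73, 757, 0]) cylinder(h = 658, r = 25);
translate([683, 757, 0]) cylinder(h = 658, r = 25);
translate([206, -400, 0]) {
  translate([0, 0, 363]) cube([344, 330, 34]);
  translate([17, 17, 0]) cylinder(h = 363, r = 17);
  translate([327, 17, 0]) cylinder(h = 363, r = 17);
  translate([17, 313, 0]) cylinder(h = 363, r = 17);
  translate([327, 313, 0]) cylinder(h = 363, r = 17);
}
translate([206, 900, 0]) {
  translate([0, 0, 363]) cube([344, 330, 34]);
  translate([17, 17, 0]) cylinder(h = 363, r = 17);
  translate([327, 17, 0]) cylinder(h = 363, r = 17);
  translate([17, 313, 0]) cylinder(h = 363, r = 17);
  translate([327, 313, 0]) cylinder(h = 363, r = 17);
}
translate([826, 250, 0]) {
  translate([0, 0, 363]) cube([344, 330, 34]);
  translate([17, 17, 0]) cylinder(h = 363, r = 17);
  translate([327, 17, 0]) cylinder(h = 363, r = 17);
  translate([17, 313, 0]) cylinder(h = 363, r = 17);
  translate([327, 313, 0]) cylinder(h = 363, r = 17);
}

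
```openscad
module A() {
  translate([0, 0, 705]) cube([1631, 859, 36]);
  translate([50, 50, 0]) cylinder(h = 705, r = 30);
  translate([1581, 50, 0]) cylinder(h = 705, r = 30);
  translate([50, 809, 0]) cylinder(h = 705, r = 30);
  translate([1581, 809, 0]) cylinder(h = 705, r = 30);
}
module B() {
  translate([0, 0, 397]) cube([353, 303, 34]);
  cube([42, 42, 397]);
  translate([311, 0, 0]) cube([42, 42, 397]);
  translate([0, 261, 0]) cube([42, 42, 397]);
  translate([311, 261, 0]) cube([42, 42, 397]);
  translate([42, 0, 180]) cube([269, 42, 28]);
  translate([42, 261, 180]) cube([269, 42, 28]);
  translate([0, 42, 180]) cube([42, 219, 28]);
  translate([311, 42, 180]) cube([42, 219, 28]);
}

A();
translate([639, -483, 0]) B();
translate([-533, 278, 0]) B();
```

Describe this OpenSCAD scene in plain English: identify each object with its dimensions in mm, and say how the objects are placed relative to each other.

A is a table: top 1631 mm (x) × 859 mm (y), 36 mm thick, upper face at z = 741 mm, on four round legs of 60 mm diameter, each leg's bounding box inset 20 mm from the nearest pair of top edges, running from z = 0 to the bottom of the top.

B is a four-legged stool. The seat is 353×303 mm, 34 mm thick, top at z = 431 mm. It stands on four square legs, each 42×42 mm in cross-section, from z = 0 to the seat underside, each flush with a corner of the seat. Four stretchers, 42 mm wide and 28 mm tall, connect adjacent legs with their undersides at z = 180 mm, each running between the inner faces of the legs it joins and aligned with the legs' outer faces on the other axis.

Two stools sit around the table at the −y, −x sides.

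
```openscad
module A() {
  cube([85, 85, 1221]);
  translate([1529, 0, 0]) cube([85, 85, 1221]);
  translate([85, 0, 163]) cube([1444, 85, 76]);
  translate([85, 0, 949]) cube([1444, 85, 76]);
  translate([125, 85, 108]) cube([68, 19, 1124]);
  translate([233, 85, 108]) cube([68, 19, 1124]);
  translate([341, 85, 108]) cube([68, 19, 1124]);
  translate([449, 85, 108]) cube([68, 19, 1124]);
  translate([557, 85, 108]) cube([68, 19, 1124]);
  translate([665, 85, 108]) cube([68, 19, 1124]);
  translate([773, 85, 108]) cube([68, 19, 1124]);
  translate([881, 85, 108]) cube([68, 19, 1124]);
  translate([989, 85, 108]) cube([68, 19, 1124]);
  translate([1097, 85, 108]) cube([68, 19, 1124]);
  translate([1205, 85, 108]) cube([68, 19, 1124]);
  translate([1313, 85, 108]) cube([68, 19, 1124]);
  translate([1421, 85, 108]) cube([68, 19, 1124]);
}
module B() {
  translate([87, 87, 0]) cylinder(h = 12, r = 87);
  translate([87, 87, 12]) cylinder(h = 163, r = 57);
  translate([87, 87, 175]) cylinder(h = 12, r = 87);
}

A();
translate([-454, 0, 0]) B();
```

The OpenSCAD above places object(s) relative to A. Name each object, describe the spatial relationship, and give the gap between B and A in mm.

The spool's nearest face is 280 mm from the fence section's −x face.

A is a fence section. B is a spool. The spool is on the floor beside the fence section on its −x side. The gap between the spool and the fence section is 280 mm.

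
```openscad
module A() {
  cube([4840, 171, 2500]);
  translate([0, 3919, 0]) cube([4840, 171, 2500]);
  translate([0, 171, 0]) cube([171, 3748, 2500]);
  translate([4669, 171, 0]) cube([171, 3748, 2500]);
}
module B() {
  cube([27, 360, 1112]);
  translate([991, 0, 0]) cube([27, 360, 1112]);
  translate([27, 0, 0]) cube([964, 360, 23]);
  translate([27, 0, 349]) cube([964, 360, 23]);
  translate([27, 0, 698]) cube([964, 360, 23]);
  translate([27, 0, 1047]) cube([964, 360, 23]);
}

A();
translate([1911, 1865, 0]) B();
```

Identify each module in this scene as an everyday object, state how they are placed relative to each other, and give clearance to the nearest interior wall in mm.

Clearances: x = 1740, y = 1694; minimum 1694 mm.

A is a house frame. B is a bookshelf. The bookshelf sits inside the house frame, centred. The clearance to the nearest interior wall is 1694 mm.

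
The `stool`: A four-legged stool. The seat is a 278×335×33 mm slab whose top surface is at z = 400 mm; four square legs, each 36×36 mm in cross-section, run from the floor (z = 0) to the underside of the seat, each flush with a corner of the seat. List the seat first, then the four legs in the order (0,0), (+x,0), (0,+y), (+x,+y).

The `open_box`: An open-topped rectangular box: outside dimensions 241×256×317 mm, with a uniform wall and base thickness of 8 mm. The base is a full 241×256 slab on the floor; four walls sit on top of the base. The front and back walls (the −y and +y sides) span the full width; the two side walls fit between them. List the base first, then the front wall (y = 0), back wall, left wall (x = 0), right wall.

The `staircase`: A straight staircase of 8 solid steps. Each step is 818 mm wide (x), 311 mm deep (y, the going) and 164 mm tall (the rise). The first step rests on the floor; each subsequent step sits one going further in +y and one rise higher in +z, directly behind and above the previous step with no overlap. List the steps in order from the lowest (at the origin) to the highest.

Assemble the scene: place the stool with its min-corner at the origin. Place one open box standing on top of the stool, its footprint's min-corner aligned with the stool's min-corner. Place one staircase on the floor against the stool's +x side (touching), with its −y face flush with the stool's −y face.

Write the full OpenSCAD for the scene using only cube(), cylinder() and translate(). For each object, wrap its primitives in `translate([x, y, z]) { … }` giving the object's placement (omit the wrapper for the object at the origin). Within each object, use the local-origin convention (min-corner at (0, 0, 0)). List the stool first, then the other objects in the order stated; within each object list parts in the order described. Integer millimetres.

translate([0, 0, 367]) cube([278, 335, 33]);
cube([36, 36, 367]);
translate([242, 0, 0]) cube([36, 36, 367]);
translate([0, 299, 0]) cube([36, 36, 367]);
translate([242, 299, 0]) cube([36, 36, 367]);
translate([0, 0, 400]) {
  cube([241, 256, 8]);
  translate([0, 0, 8]) cube([241, 8, 309]);
  translate([0, 248, 8]) cube([241, 8, 309]);
  translate([0, 8, 8]) cube([8, 240, 309]);
  translate([233, 8, 8]) cube([8, 240, 309]);
}
translate([278, 0, 0]) {
  cube([818, 311, 164]);
  translate([0, 311, 164]) cube([818, 311, 164]);
  translate([0, 622, 328]) cube([818, 311, 164]);
  translate([0, 933, 492]) cube([818, 311, 164]);
  translate([0, 1244, 656]) cube([818, 311, 164]);
  translate([0, 1555, 820]) cube([818, 311, 164]);
  translate([0, 1866, 984]) cube([818, 311, 164]);
  translate([0, 2177, 1148]) cube([818, 311, 164]);
}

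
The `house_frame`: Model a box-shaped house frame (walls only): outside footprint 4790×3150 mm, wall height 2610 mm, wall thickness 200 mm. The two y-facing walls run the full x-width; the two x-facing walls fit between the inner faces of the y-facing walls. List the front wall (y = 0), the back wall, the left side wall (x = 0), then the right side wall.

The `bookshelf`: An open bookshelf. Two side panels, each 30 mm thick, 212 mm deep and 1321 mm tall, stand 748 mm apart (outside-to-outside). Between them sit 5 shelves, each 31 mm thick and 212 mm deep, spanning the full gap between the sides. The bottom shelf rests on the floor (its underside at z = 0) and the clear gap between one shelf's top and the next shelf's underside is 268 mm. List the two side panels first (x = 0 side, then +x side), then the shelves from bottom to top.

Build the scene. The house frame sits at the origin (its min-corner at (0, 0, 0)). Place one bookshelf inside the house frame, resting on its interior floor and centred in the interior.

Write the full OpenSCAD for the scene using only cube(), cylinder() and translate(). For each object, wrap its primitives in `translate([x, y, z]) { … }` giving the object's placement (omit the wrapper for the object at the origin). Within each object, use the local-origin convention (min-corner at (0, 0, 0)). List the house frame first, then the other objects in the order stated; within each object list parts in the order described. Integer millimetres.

cube([4790, 200, 2610]);
translate([0, 2950, 0]) cube([4790, 200, 2610]);
translate([0, 200, 0]) cube([200, 2750, 2610]);
translate([4590, 200, 0]) cube([200, 2750, 2610]);
translate([2021, 1469, 0]) {
  cube([30, 212, 1321]);
  translate([718, 0, 0]) cube([30, 212, 1321]);
  translate([30, 0, 0]) cube([688, 212, 31]);
  translate([30, 0, 299]) cube([688, 212, 31]);
  translate([30, 0, 598]) cube([688, 212, 31]);
  translate([30, 0, 897]) cube([688, 212, 31]);
  translate([30, 0, 1196]) cube([688, 212, 31]);
}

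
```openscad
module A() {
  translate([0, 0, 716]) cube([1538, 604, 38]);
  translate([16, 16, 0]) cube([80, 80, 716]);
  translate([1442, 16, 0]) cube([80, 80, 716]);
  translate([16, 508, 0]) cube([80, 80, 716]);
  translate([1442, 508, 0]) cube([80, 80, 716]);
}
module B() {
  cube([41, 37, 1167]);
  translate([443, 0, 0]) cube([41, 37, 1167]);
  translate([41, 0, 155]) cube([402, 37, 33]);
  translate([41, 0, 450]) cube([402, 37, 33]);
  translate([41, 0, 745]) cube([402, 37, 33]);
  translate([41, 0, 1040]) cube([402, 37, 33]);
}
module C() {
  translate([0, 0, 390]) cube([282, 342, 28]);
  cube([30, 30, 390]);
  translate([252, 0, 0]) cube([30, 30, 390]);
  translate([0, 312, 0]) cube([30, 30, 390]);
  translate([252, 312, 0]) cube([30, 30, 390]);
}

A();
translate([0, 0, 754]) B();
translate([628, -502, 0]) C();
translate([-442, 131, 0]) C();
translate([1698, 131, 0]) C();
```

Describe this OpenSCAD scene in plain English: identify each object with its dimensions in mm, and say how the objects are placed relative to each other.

A is a table: top 1538 mm (x) × 604 mm (y), 38 mm thick, upper face at z = 754 mm, on four 80×80 mm square legs, each inset 16 mm from the nearest pair of top edges, running from z = 0 to the bottom of the top.

B is a straight ladder. Two 41×37 mm vertical rails, 1167 mm tall, stand 484 mm apart (outside-to-outside) with their front faces coplanar on the −y side. 4 rungs, each 37 mm deep and 33 mm tall, span between the inner faces of the rails, front faces flush with the rails. The lowest rung's underside is at z = 155 mm and rungs are spaced 295 mm apart (underside to underside).

C is a four-legged stool. The seat is 282×342 mm, 28 mm thick, top at z = 418 mm. It stands on four square legs, each 30×30 mm in cross-section, from z = 0 to the seat underside, each flush with a corner of the seat.

The ladder is on top of the table. Three stools sit around the table at the −y, −x, +x sides.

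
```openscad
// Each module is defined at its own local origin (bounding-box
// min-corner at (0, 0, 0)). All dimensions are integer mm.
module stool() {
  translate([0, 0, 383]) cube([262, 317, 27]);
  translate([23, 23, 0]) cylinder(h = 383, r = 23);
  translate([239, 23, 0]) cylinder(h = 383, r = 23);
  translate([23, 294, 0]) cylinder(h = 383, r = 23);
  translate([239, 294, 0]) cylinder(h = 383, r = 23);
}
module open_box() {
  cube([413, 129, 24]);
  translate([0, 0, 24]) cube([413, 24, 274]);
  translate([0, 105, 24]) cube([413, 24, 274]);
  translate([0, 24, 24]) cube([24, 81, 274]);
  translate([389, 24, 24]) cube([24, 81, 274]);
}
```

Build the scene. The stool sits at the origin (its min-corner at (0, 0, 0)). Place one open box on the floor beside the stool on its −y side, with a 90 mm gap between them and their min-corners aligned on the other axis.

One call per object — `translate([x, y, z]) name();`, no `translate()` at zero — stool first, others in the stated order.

stool();
translate([0, -219, 0]) open_box();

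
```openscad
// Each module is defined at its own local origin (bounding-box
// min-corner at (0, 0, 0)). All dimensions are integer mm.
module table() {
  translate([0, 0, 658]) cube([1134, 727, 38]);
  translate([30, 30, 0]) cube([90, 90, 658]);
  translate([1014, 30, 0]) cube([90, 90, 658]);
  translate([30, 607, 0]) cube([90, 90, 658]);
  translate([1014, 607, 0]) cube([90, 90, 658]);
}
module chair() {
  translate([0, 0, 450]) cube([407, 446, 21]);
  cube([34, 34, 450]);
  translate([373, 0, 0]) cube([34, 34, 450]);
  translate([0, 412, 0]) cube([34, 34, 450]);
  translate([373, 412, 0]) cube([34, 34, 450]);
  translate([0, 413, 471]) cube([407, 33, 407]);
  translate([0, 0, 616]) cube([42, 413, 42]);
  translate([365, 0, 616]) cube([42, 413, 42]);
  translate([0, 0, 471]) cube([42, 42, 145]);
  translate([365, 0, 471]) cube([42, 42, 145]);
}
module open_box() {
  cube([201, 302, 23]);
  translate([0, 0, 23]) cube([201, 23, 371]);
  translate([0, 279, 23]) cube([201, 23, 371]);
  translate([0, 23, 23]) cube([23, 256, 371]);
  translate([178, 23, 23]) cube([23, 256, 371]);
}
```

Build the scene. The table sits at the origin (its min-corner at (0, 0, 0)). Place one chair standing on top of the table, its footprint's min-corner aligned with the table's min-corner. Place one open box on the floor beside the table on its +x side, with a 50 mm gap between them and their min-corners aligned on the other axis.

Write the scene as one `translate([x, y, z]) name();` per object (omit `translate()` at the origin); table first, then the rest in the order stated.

table();
translate([0, 0, 696]) chair();
translate([1184, 0, 0]) open_box();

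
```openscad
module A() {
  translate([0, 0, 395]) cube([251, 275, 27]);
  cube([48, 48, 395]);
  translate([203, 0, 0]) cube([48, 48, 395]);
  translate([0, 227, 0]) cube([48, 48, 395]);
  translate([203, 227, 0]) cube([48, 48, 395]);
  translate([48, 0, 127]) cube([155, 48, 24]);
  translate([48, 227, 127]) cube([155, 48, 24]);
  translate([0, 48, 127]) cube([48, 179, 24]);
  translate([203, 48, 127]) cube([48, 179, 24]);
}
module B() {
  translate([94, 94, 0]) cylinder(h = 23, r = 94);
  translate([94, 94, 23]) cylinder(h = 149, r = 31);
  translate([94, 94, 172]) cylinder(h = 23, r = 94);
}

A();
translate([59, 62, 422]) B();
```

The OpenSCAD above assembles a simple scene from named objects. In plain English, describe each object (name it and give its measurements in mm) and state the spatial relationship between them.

A is a four-legged stool. The seat is a 251×275×27 mm slab whose top surface is at z = 422 mm; four square legs, each 48×48 mm in cross-section, run from the floor (z = 0) to the underside of the seat, each flush with a corner of the seat. Four stretchers, 48 mm wide and 24 mm tall, connect adjacent legs with their undersides at z = 127 mm, each running between the inner faces of the legs it joins and aligned with the legs' outer faces on the other axis.

B is a spool: two coaxial disc flanges of radius 94 mm and thickness 23 mm, joined by a core cylinder of radius 31 mm and height 149 mm. The lower flange rests on z = 0 and the three cylinders share a vertical axis.

The spool is on top of the stool.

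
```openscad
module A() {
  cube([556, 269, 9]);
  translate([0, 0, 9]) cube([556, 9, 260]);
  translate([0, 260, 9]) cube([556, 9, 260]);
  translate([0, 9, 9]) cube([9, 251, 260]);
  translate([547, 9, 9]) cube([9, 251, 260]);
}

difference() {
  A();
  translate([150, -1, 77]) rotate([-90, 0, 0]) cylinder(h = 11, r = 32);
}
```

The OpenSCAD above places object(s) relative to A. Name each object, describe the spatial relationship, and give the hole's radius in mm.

The subtracted cylinder has r = 32 mm.

A is an open box. The open box has a circular hole through its front wall. The hole's radius is 32 mm.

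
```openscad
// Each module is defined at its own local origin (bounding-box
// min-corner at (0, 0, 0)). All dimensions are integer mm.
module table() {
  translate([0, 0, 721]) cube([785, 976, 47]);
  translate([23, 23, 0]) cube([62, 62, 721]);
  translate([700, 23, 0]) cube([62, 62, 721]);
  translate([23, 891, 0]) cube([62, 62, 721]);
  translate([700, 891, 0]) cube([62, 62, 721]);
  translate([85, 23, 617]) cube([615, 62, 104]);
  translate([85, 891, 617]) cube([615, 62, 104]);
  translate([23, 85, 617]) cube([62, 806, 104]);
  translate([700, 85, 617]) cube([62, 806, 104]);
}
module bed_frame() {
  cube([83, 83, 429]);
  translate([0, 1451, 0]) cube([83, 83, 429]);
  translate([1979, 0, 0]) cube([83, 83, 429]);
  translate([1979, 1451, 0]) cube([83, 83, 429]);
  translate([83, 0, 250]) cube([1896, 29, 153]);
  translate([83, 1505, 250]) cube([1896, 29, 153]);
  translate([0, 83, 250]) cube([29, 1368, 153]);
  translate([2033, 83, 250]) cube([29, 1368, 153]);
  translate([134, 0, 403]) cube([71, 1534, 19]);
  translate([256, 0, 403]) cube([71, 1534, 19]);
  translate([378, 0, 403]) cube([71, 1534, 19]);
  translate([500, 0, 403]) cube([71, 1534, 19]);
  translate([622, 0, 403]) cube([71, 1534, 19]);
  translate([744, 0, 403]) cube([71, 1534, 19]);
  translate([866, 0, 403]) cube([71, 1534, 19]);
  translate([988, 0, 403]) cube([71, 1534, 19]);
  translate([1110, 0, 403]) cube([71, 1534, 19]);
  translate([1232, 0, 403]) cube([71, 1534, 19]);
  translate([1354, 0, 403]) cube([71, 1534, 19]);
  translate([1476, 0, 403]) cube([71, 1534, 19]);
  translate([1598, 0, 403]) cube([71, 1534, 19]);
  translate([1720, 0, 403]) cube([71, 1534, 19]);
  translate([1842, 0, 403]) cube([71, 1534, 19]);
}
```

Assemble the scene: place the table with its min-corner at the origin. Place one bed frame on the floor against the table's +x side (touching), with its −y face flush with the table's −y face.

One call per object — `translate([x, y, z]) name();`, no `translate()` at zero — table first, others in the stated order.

table();
translate([785, 0, 0]) bed_frame();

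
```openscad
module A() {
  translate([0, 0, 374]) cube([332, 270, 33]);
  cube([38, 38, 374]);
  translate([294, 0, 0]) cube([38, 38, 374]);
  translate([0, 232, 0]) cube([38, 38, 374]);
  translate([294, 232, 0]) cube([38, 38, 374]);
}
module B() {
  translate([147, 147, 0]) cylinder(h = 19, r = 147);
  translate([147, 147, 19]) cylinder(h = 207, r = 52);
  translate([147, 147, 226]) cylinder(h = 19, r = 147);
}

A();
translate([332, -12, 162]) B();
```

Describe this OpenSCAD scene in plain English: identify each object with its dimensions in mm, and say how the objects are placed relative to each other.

A is a four-legged stool. The seat is 332×270 mm, 33 mm thick, top at z = 407 mm. It stands on four square legs, each 38×38 mm in cross-section, from z = 0 to the seat underside, each flush with a corner of the seat.

B is a spool: two coaxial disc flanges of radius 147 mm and thickness 19 mm, joined by a core cylinder of radius 52 mm and height 207 mm. The lower flange rests on z = 0 and the three cylinders share a vertical axis.

The spool is beside the stool with their tops flush at z = 407.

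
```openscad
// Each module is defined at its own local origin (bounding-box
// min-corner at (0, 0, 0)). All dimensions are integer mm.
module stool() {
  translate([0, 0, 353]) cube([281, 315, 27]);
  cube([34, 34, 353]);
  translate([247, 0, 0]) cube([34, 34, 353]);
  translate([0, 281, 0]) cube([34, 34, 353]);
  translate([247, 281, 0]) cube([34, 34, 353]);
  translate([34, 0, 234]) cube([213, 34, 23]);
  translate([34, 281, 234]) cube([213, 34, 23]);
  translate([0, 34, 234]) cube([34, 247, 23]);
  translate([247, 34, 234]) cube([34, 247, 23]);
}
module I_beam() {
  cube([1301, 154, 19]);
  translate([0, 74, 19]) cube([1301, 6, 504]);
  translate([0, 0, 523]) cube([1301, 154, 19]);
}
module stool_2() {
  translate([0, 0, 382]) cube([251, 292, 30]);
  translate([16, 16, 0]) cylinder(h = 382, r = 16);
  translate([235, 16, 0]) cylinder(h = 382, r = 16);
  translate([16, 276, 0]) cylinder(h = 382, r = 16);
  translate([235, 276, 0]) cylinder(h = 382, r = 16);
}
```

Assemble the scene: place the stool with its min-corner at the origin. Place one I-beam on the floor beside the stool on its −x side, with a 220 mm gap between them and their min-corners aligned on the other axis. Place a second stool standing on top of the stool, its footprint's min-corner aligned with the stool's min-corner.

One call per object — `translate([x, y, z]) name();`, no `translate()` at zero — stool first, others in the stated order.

stool();
translate([-1521, 0, 0]) I_beam();
translate([0, 0, 380]) stool_2();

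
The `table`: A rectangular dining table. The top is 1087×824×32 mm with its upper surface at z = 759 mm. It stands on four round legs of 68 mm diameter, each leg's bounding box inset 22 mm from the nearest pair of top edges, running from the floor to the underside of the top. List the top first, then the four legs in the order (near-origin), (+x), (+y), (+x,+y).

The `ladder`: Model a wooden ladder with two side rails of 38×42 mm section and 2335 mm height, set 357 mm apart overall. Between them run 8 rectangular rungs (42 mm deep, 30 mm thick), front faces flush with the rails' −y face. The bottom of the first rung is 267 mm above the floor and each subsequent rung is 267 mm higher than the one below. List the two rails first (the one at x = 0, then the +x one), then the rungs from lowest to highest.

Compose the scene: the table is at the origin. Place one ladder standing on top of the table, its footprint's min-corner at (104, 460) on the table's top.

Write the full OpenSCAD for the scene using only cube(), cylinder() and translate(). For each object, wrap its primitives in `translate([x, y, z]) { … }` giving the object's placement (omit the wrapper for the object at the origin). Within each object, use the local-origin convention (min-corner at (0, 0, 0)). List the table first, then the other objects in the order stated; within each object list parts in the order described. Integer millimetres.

translate([0, 0, 727]) cube([1087, 824, 32]);
translate([56, 56, 0]) cylinder(h = 727, r = 34);
translate([1031, 56, 0]) cylinder(h = 727, r = 34);
translate([56, 768, 0]) cylinder(h = 727, r = 34);
translate([1031, 768, 0]) cylinder(h = 727, r = 34);
translate([104, 460, 759]) {
  cube([38, 42, 2335]);
  translate([319, 0, 0]) cube([38, 42, 2335]);
  translate([38, 0, 267]) cube([281, 42, 30]);
  translate([38, 0, 534]) cube([281, 42, 30]);
  translate([38, 0, 801]) cube([281, 42, 30]);
  translate([38, 0, 1068]) cube([281, 42, 30]);
  translate([38, 0, 1335]) cube([281, 42, 30]);
  translate([38, 0, 1602]) cube([281, 42, 30]);
  translate([38, 0, 1869]) cube([281, 42, 30]);
  translate([38, 0, 2136]) cube([281, 42, 30]);
}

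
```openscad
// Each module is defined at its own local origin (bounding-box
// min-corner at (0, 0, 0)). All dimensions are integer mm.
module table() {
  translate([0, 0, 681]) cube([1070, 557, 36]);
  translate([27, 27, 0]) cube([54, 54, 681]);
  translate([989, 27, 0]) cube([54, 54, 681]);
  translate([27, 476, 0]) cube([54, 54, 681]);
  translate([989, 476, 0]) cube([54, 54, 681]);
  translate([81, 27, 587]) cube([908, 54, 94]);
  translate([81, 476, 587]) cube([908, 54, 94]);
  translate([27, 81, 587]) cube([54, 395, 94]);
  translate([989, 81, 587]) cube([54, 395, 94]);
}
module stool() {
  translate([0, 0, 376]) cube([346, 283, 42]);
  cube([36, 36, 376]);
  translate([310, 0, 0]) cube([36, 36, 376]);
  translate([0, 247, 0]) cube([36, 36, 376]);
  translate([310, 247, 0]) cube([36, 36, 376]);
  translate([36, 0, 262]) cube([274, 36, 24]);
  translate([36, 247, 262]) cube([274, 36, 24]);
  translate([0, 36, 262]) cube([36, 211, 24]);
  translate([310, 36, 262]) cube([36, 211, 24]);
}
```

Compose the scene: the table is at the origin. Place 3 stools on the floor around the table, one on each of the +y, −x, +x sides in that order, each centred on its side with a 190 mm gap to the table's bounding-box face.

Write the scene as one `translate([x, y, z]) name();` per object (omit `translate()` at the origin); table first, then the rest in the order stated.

table();
translate([362, 747, 0]) stool();
translate([-536, 137, 0]) stool();
translate([1260, 137, 0]) stool();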